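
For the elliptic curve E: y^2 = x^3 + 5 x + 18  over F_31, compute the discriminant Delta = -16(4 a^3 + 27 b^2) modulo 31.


4 a^3 + 27 b^2 = 4*5^3 + 27*18^2 = 500 + 8748 = 9248
Delta = -16 * (9248) = -147968
Delta mod 31 = 26

Delta = 26 (mod 31)


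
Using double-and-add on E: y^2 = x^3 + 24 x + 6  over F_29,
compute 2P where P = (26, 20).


k = 2 = 10_2 (binary, LSB first: 01)
Double-and-add from P = (26, 20):
  bit 0 = 0: acc unchanged = O
  bit 1 = 1: acc = O + (10, 12) = (10, 12)

2P = (10, 12)


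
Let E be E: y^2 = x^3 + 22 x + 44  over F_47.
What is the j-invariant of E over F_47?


Delta = -16(4 a^3 + 27 b^2) mod 47 = 41
-1728 * (4 a)^3 = -1728 * (4*22)^3 mod 47 = 21
j = 21 * 41^(-1) mod 47 = 20

j = 20 (mod 47)


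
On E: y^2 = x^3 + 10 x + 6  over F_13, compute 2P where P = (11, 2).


Doubling: s = (3 x1^2 + a) / (2 y1)
s = (3*11^2 + 10) / (2*2) mod 13 = 12
x3 = s^2 - 2 x1 mod 13 = 12^2 - 2*11 = 5
y3 = s (x1 - x3) - y1 mod 13 = 12 * (11 - 5) - 2 = 5

2P = (5, 5)


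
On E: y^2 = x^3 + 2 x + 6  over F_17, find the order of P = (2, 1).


Compute successive multiples of P until we hit O:
  1P = (2, 1)
  2P = (11, 4)
  3P = (6, 9)
  4P = (13, 11)
  5P = (1, 3)
  6P = (1, 14)
  7P = (13, 6)
  8P = (6, 8)
  ... (continuing to 11P)
  11P = O

ord(P) = 11


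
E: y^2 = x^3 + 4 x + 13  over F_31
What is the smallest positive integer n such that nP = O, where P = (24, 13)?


Compute successive multiples of P until we hit O:
  1P = (24, 13)
  2P = (1, 24)
  3P = (20, 8)
  4P = (6, 25)
  5P = (29, 11)
  6P = (29, 20)
  7P = (6, 6)
  8P = (20, 23)
  ... (continuing to 11P)
  11P = O

ord(P) = 11


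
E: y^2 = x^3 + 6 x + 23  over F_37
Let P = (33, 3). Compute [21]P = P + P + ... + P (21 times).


k = 21 = 10101_2 (binary, LSB first: 10101)
Double-and-add from P = (33, 3):
  bit 0 = 1: acc = O + (33, 3) = (33, 3)
  bit 1 = 0: acc unchanged = (33, 3)
  bit 2 = 1: acc = (33, 3) + (8, 19) = (6, 33)
  bit 3 = 0: acc unchanged = (6, 33)
  bit 4 = 1: acc = (6, 33) + (16, 16) = (19, 15)

21P = (19, 15)


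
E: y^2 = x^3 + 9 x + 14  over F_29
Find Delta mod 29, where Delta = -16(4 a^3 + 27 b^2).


4 a^3 + 27 b^2 = 4*9^3 + 27*14^2 = 2916 + 5292 = 8208
Delta = -16 * (8208) = -131328
Delta mod 29 = 13

Delta = 13 (mod 29)


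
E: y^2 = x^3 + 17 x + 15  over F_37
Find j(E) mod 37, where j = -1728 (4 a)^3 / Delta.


Delta = -16(4 a^3 + 27 b^2) mod 37 = 30
-1728 * (4 a)^3 = -1728 * (4*17)^3 mod 37 = 29
j = 29 * 30^(-1) mod 37 = 17

j = 17 (mod 37)


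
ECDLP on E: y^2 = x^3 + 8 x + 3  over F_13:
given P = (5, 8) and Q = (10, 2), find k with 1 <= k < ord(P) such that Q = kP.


Enumerate multiples of P until we hit Q = (10, 2):
  1P = (5, 8)
  2P = (0, 9)
  3P = (7, 8)
  4P = (1, 5)
  5P = (10, 11)
  6P = (2, 12)
  7P = (2, 1)
  8P = (10, 2)
Match found at i = 8.

k = 8


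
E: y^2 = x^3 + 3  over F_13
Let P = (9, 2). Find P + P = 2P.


Doubling: s = (3 x1^2 + a) / (2 y1)
s = (3*9^2 + 0) / (2*2) mod 13 = 12
x3 = s^2 - 2 x1 mod 13 = 12^2 - 2*9 = 9
y3 = s (x1 - x3) - y1 mod 13 = 12 * (9 - 9) - 2 = 11

2P = (9, 11)


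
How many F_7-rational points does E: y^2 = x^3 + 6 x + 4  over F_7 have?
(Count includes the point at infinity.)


For each x in F_7, count y with y^2 = x^3 + 6 x + 4 mod 7:
  x = 0: RHS = 4, y in [2, 5]  -> 2 point(s)
  x = 1: RHS = 4, y in [2, 5]  -> 2 point(s)
  x = 3: RHS = 0, y in [0]  -> 1 point(s)
  x = 4: RHS = 1, y in [1, 6]  -> 2 point(s)
  x = 6: RHS = 4, y in [2, 5]  -> 2 point(s)
Affine points: 9. Add the point at infinity: total = 10.

#E(F_7) = 10


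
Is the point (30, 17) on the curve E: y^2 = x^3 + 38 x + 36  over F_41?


Check whether y^2 = x^3 + 38 x + 36 (mod 41) for (x, y) = (30, 17).
LHS: y^2 = 17^2 mod 41 = 2
RHS: x^3 + 38 x + 36 = 30^3 + 38*30 + 36 mod 41 = 9
LHS != RHS

No, not on the curve


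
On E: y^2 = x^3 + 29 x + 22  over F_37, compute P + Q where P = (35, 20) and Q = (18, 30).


P != Q, so use the chord formula.
s = (y2 - y1) / (x2 - x1) = (10) / (20) mod 37 = 19
x3 = s^2 - x1 - x2 mod 37 = 19^2 - 35 - 18 = 12
y3 = s (x1 - x3) - y1 mod 37 = 19 * (35 - 12) - 20 = 10

P + Q = (12, 10)


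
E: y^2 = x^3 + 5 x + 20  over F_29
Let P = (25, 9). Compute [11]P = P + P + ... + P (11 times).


k = 11 = 1011_2 (binary, LSB first: 1101)
Double-and-add from P = (25, 9):
  bit 0 = 1: acc = O + (25, 9) = (25, 9)
  bit 1 = 1: acc = (25, 9) + (13, 7) = (16, 7)
  bit 2 = 0: acc unchanged = (16, 7)
  bit 3 = 1: acc = (16, 7) + (26, 6) = (25, 20)

11P = (25, 20)


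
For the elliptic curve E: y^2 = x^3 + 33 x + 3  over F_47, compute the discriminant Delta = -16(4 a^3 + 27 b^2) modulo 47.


4 a^3 + 27 b^2 = 4*33^3 + 27*3^2 = 143748 + 243 = 143991
Delta = -16 * (143991) = -2303856
Delta mod 47 = 37

Delta = 37 (mod 47)


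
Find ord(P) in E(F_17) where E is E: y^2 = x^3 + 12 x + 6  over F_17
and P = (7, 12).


Compute successive multiples of P until we hit O:
  1P = (7, 12)
  2P = (2, 2)
  3P = (12, 12)
  4P = (15, 5)
  5P = (4, 13)
  6P = (8, 11)
  7P = (3, 1)
  8P = (5, 2)
  ... (continuing to 23P)
  23P = O

ord(P) = 23


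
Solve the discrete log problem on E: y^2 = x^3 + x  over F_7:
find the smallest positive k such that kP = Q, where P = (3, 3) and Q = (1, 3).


Enumerate multiples of P until we hit Q = (1, 3):
  1P = (3, 3)
  2P = (1, 4)
  3P = (5, 5)
  4P = (0, 0)
  5P = (5, 2)
  6P = (1, 3)
Match found at i = 6.

k = 6


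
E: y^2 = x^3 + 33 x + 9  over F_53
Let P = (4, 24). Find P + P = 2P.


Doubling: s = (3 x1^2 + a) / (2 y1)
s = (3*4^2 + 33) / (2*24) mod 53 = 5
x3 = s^2 - 2 x1 mod 53 = 5^2 - 2*4 = 17
y3 = s (x1 - x3) - y1 mod 53 = 5 * (4 - 17) - 24 = 17

2P = (17, 17)


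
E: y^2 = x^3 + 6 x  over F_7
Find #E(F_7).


For each x in F_7, count y with y^2 = x^3 + 6 x + 0 mod 7:
  x = 0: RHS = 0, y in [0]  -> 1 point(s)
  x = 1: RHS = 0, y in [0]  -> 1 point(s)
  x = 4: RHS = 4, y in [2, 5]  -> 2 point(s)
  x = 5: RHS = 1, y in [1, 6]  -> 2 point(s)
  x = 6: RHS = 0, y in [0]  -> 1 point(s)
Affine points: 7. Add the point at infinity: total = 8.

#E(F_7) = 8


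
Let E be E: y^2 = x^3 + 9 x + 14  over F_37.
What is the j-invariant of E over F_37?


Delta = -16(4 a^3 + 27 b^2) mod 37 = 22
-1728 * (4 a)^3 = -1728 * (4*9)^3 mod 37 = 26
j = 26 * 22^(-1) mod 37 = 18

j = 18 (mod 37)


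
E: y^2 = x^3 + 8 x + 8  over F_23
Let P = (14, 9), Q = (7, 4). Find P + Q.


P != Q, so use the chord formula.
s = (y2 - y1) / (x2 - x1) = (18) / (16) mod 23 = 4
x3 = s^2 - x1 - x2 mod 23 = 4^2 - 14 - 7 = 18
y3 = s (x1 - x3) - y1 mod 23 = 4 * (14 - 18) - 9 = 21

P + Q = (18, 21)


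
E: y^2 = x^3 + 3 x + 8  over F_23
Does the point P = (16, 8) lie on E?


Check whether y^2 = x^3 + 3 x + 8 (mod 23) for (x, y) = (16, 8).
LHS: y^2 = 8^2 mod 23 = 18
RHS: x^3 + 3 x + 8 = 16^3 + 3*16 + 8 mod 23 = 12
LHS != RHS

No, not on the curve


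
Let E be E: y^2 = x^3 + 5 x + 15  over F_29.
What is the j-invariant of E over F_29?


Delta = -16(4 a^3 + 27 b^2) mod 29 = 12
-1728 * (4 a)^3 = -1728 * (4*5)^3 mod 29 = 10
j = 10 * 12^(-1) mod 29 = 25

j = 25 (mod 29)


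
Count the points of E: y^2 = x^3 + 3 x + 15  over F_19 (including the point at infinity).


For each x in F_19, count y with y^2 = x^3 + 3 x + 15 mod 19:
  x = 1: RHS = 0, y in [0]  -> 1 point(s)
  x = 8: RHS = 0, y in [0]  -> 1 point(s)
  x = 9: RHS = 11, y in [7, 12]  -> 2 point(s)
  x = 10: RHS = 0, y in [0]  -> 1 point(s)
  x = 11: RHS = 11, y in [7, 12]  -> 2 point(s)
  x = 13: RHS = 9, y in [3, 16]  -> 2 point(s)
  x = 16: RHS = 17, y in [6, 13]  -> 2 point(s)
  x = 17: RHS = 1, y in [1, 18]  -> 2 point(s)
  x = 18: RHS = 11, y in [7, 12]  -> 2 point(s)
Affine points: 15. Add the point at infinity: total = 16.

#E(F_19) = 16


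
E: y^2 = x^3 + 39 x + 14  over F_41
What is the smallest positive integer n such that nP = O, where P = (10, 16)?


Compute successive multiples of P until we hit O:
  1P = (10, 16)
  2P = (23, 9)
  3P = (26, 21)
  4P = (28, 4)
  5P = (8, 10)
  6P = (32, 0)
  7P = (8, 31)
  8P = (28, 37)
  ... (continuing to 12P)
  12P = O

ord(P) = 12


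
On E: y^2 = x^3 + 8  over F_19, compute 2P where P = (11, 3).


Doubling: s = (3 x1^2 + a) / (2 y1)
s = (3*11^2 + 0) / (2*3) mod 19 = 13
x3 = s^2 - 2 x1 mod 19 = 13^2 - 2*11 = 14
y3 = s (x1 - x3) - y1 mod 19 = 13 * (11 - 14) - 3 = 15

2P = (14, 15)


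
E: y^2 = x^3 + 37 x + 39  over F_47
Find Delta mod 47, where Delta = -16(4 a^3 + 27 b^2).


4 a^3 + 27 b^2 = 4*37^3 + 27*39^2 = 202612 + 41067 = 243679
Delta = -16 * (243679) = -3898864
Delta mod 47 = 21

Delta = 21 (mod 47)


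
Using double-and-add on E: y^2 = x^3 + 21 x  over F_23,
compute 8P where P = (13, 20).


k = 8 = 1000_2 (binary, LSB first: 0001)
Double-and-add from P = (13, 20):
  bit 0 = 0: acc unchanged = O
  bit 1 = 0: acc unchanged = O
  bit 2 = 0: acc unchanged = O
  bit 3 = 1: acc = O + (13, 3) = (13, 3)

8P = (13, 3)


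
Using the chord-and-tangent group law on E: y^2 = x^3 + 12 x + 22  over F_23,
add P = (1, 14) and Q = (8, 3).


P != Q, so use the chord formula.
s = (y2 - y1) / (x2 - x1) = (12) / (7) mod 23 = 5
x3 = s^2 - x1 - x2 mod 23 = 5^2 - 1 - 8 = 16
y3 = s (x1 - x3) - y1 mod 23 = 5 * (1 - 16) - 14 = 3

P + Q = (16, 3)


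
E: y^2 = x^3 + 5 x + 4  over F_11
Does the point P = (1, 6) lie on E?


Check whether y^2 = x^3 + 5 x + 4 (mod 11) for (x, y) = (1, 6).
LHS: y^2 = 6^2 mod 11 = 3
RHS: x^3 + 5 x + 4 = 1^3 + 5*1 + 4 mod 11 = 10
LHS != RHS

No, not on the curve


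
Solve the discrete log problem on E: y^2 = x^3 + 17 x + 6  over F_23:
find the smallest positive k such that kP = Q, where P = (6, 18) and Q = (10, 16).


Enumerate multiples of P until we hit Q = (10, 16):
  1P = (6, 18)
  2P = (12, 11)
  3P = (7, 10)
  4P = (5, 20)
  5P = (16, 2)
  6P = (10, 16)
Match found at i = 6.

k = 6


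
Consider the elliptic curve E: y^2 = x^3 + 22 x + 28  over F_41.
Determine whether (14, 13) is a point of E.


Check whether y^2 = x^3 + 22 x + 28 (mod 41) for (x, y) = (14, 13).
LHS: y^2 = 13^2 mod 41 = 5
RHS: x^3 + 22 x + 28 = 14^3 + 22*14 + 28 mod 41 = 5
LHS = RHS

Yes, on the curve


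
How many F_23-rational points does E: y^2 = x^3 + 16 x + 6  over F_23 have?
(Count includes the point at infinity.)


For each x in F_23, count y with y^2 = x^3 + 16 x + 6 mod 23:
  x = 0: RHS = 6, y in [11, 12]  -> 2 point(s)
  x = 1: RHS = 0, y in [0]  -> 1 point(s)
  x = 2: RHS = 0, y in [0]  -> 1 point(s)
  x = 3: RHS = 12, y in [9, 14]  -> 2 point(s)
  x = 5: RHS = 4, y in [2, 21]  -> 2 point(s)
  x = 7: RHS = 1, y in [1, 22]  -> 2 point(s)
  x = 8: RHS = 2, y in [5, 18]  -> 2 point(s)
  x = 10: RHS = 16, y in [4, 19]  -> 2 point(s)
  x = 11: RHS = 18, y in [8, 15]  -> 2 point(s)
  x = 17: RHS = 16, y in [4, 19]  -> 2 point(s)
  x = 18: RHS = 8, y in [10, 13]  -> 2 point(s)
  x = 19: RHS = 16, y in [4, 19]  -> 2 point(s)
  x = 20: RHS = 0, y in [0]  -> 1 point(s)
  x = 21: RHS = 12, y in [9, 14]  -> 2 point(s)
  x = 22: RHS = 12, y in [9, 14]  -> 2 point(s)
Affine points: 27. Add the point at infinity: total = 28.

#E(F_23) = 28


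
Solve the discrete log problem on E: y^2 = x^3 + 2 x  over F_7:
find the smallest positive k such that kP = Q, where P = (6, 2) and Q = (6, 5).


Enumerate multiples of P until we hit Q = (6, 5):
  1P = (6, 2)
  2P = (4, 4)
  3P = (5, 4)
  4P = (0, 0)
  5P = (5, 3)
  6P = (4, 3)
  7P = (6, 5)
Match found at i = 7.

k = 7


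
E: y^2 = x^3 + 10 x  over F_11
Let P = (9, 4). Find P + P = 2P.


Doubling: s = (3 x1^2 + a) / (2 y1)
s = (3*9^2 + 10) / (2*4) mod 11 = 0
x3 = s^2 - 2 x1 mod 11 = 0^2 - 2*9 = 4
y3 = s (x1 - x3) - y1 mod 11 = 0 * (9 - 4) - 4 = 7

2P = (4, 7)


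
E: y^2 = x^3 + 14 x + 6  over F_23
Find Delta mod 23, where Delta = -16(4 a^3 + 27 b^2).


4 a^3 + 27 b^2 = 4*14^3 + 27*6^2 = 10976 + 972 = 11948
Delta = -16 * (11948) = -191168
Delta mod 23 = 8

Delta = 8 (mod 23)


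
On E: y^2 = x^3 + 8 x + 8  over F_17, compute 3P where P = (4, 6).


k = 3 = 11_2 (binary, LSB first: 11)
Double-and-add from P = (4, 6):
  bit 0 = 1: acc = O + (4, 6) = (4, 6)
  bit 1 = 1: acc = (4, 6) + (10, 0) = (4, 11)

3P = (4, 11)


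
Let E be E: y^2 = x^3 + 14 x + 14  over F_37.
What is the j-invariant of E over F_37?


Delta = -16(4 a^3 + 27 b^2) mod 37 = 7
-1728 * (4 a)^3 = -1728 * (4*14)^3 mod 37 = 6
j = 6 * 7^(-1) mod 37 = 22

j = 22 (mod 37)


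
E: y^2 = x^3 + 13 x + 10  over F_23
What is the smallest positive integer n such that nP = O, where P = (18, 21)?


Compute successive multiples of P until we hit O:
  1P = (18, 21)
  2P = (11, 9)
  3P = (19, 20)
  4P = (10, 17)
  5P = (1, 22)
  6P = (20, 17)
  7P = (12, 13)
  8P = (5, 4)
  ... (continuing to 19P)
  19P = O

ord(P) = 19


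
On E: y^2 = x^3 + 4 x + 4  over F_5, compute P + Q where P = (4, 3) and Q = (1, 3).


P != Q, so use the chord formula.
s = (y2 - y1) / (x2 - x1) = (0) / (2) mod 5 = 0
x3 = s^2 - x1 - x2 mod 5 = 0^2 - 4 - 1 = 0
y3 = s (x1 - x3) - y1 mod 5 = 0 * (4 - 0) - 3 = 2

P + Q = (0, 2)


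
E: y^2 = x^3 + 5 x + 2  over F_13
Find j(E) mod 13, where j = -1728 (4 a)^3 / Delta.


Delta = -16(4 a^3 + 27 b^2) mod 13 = 9
-1728 * (4 a)^3 = -1728 * (4*5)^3 mod 13 = 5
j = 5 * 9^(-1) mod 13 = 2

j = 2 (mod 13)


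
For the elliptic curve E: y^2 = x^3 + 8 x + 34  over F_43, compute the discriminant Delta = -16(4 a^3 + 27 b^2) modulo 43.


4 a^3 + 27 b^2 = 4*8^3 + 27*34^2 = 2048 + 31212 = 33260
Delta = -16 * (33260) = -532160
Delta mod 43 = 8

Delta = 8 (mod 43)


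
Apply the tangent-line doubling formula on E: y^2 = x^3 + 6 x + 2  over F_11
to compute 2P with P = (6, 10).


Doubling: s = (3 x1^2 + a) / (2 y1)
s = (3*6^2 + 6) / (2*10) mod 11 = 9
x3 = s^2 - 2 x1 mod 11 = 9^2 - 2*6 = 3
y3 = s (x1 - x3) - y1 mod 11 = 9 * (6 - 3) - 10 = 6

2P = (3, 6)


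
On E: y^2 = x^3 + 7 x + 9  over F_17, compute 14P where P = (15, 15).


k = 14 = 1110_2 (binary, LSB first: 0111)
Double-and-add from P = (15, 15):
  bit 0 = 0: acc unchanged = O
  bit 1 = 1: acc = O + (0, 3) = (0, 3)
  bit 2 = 1: acc = (0, 3) + (16, 1) = (5, 4)
  bit 3 = 1: acc = (5, 4) + (10, 12) = (10, 5)

14P = (10, 5)


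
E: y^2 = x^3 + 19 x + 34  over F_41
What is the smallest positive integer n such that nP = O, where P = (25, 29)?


Compute successive multiples of P until we hit O:
  1P = (25, 29)
  2P = (23, 25)
  3P = (38, 27)
  4P = (28, 3)
  5P = (13, 31)
  6P = (11, 37)
  7P = (7, 31)
  8P = (8, 1)
  ... (continuing to 51P)
  51P = O

ord(P) = 51


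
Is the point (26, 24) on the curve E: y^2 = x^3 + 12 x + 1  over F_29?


Check whether y^2 = x^3 + 12 x + 1 (mod 29) for (x, y) = (26, 24).
LHS: y^2 = 24^2 mod 29 = 25
RHS: x^3 + 12 x + 1 = 26^3 + 12*26 + 1 mod 29 = 25
LHS = RHS

Yes, on the curve


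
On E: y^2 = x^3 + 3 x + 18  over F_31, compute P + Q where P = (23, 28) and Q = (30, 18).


P != Q, so use the chord formula.
s = (y2 - y1) / (x2 - x1) = (21) / (7) mod 31 = 3
x3 = s^2 - x1 - x2 mod 31 = 3^2 - 23 - 30 = 18
y3 = s (x1 - x3) - y1 mod 31 = 3 * (23 - 18) - 28 = 18

P + Q = (18, 18)


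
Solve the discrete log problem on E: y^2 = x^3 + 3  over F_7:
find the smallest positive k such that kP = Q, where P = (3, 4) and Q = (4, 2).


Enumerate multiples of P until we hit Q = (4, 2):
  1P = (3, 4)
  2P = (2, 2)
  3P = (6, 4)
  4P = (5, 3)
  5P = (1, 2)
  6P = (4, 2)
Match found at i = 6.

k = 6


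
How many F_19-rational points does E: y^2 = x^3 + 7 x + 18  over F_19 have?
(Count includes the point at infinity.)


For each x in F_19, count y with y^2 = x^3 + 7 x + 18 mod 19:
  x = 1: RHS = 7, y in [8, 11]  -> 2 point(s)
  x = 3: RHS = 9, y in [3, 16]  -> 2 point(s)
  x = 5: RHS = 7, y in [8, 11]  -> 2 point(s)
  x = 7: RHS = 11, y in [7, 12]  -> 2 point(s)
  x = 8: RHS = 16, y in [4, 15]  -> 2 point(s)
  x = 10: RHS = 5, y in [9, 10]  -> 2 point(s)
  x = 11: RHS = 1, y in [1, 18]  -> 2 point(s)
  x = 12: RHS = 6, y in [5, 14]  -> 2 point(s)
  x = 13: RHS = 7, y in [8, 11]  -> 2 point(s)
Affine points: 18. Add the point at infinity: total = 19.

#E(F_19) = 19


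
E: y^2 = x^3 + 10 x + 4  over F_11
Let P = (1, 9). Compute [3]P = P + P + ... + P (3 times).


k = 3 = 11_2 (binary, LSB first: 11)
Double-and-add from P = (1, 9):
  bit 0 = 1: acc = O + (1, 9) = (1, 9)
  bit 1 = 1: acc = (1, 9) + (1, 2) = O

3P = O


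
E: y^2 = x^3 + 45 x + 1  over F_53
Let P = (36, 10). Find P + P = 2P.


Doubling: s = (3 x1^2 + a) / (2 y1)
s = (3*36^2 + 45) / (2*10) mod 53 = 35
x3 = s^2 - 2 x1 mod 53 = 35^2 - 2*36 = 40
y3 = s (x1 - x3) - y1 mod 53 = 35 * (36 - 40) - 10 = 9

2P = (40, 9)


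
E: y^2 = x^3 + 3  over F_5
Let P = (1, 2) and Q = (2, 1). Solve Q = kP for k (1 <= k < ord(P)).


Enumerate multiples of P until we hit Q = (2, 1):
  1P = (1, 2)
  2P = (2, 1)
Match found at i = 2.

k = 2


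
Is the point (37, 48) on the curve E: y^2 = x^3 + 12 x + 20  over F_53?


Check whether y^2 = x^3 + 12 x + 20 (mod 53) for (x, y) = (37, 48).
LHS: y^2 = 48^2 mod 53 = 25
RHS: x^3 + 12 x + 20 = 37^3 + 12*37 + 20 mod 53 = 25
LHS = RHS

Yes, on the curve


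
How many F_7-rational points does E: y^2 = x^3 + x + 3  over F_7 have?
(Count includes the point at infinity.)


For each x in F_7, count y with y^2 = x^3 + 1 x + 3 mod 7:
  x = 4: RHS = 1, y in [1, 6]  -> 2 point(s)
  x = 5: RHS = 0, y in [0]  -> 1 point(s)
  x = 6: RHS = 1, y in [1, 6]  -> 2 point(s)
Affine points: 5. Add the point at infinity: total = 6.

#E(F_7) = 6


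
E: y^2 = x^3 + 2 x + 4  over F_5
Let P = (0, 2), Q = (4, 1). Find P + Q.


P != Q, so use the chord formula.
s = (y2 - y1) / (x2 - x1) = (4) / (4) mod 5 = 1
x3 = s^2 - x1 - x2 mod 5 = 1^2 - 0 - 4 = 2
y3 = s (x1 - x3) - y1 mod 5 = 1 * (0 - 2) - 2 = 1

P + Q = (2, 1)


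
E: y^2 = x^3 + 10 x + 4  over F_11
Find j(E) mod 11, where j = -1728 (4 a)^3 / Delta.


Delta = -16(4 a^3 + 27 b^2) mod 11 = 5
-1728 * (4 a)^3 = -1728 * (4*10)^3 mod 11 = 9
j = 9 * 5^(-1) mod 11 = 4

j = 4 (mod 11)


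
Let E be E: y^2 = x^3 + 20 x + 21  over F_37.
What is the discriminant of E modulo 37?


4 a^3 + 27 b^2 = 4*20^3 + 27*21^2 = 32000 + 11907 = 43907
Delta = -16 * (43907) = -702512
Delta mod 37 = 7

Delta = 7 (mod 37)


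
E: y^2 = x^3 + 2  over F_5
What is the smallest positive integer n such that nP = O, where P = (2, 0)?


Compute successive multiples of P until we hit O:
  1P = (2, 0)
  2P = O

ord(P) = 2


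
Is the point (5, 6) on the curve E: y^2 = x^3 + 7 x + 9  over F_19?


Check whether y^2 = x^3 + 7 x + 9 (mod 19) for (x, y) = (5, 6).
LHS: y^2 = 6^2 mod 19 = 17
RHS: x^3 + 7 x + 9 = 5^3 + 7*5 + 9 mod 19 = 17
LHS = RHS

Yes, on the curve


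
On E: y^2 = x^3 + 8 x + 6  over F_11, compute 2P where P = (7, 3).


k = 2 = 10_2 (binary, LSB first: 01)
Double-and-add from P = (7, 3):
  bit 0 = 0: acc unchanged = O
  bit 1 = 1: acc = O + (1, 9) = (1, 9)

2P = (1, 9)


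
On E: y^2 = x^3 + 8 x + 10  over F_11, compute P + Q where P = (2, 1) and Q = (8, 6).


P != Q, so use the chord formula.
s = (y2 - y1) / (x2 - x1) = (5) / (6) mod 11 = 10
x3 = s^2 - x1 - x2 mod 11 = 10^2 - 2 - 8 = 2
y3 = s (x1 - x3) - y1 mod 11 = 10 * (2 - 2) - 1 = 10

P + Q = (2, 10)


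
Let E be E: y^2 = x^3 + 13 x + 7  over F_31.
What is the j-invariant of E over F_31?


Delta = -16(4 a^3 + 27 b^2) mod 31 = 13
-1728 * (4 a)^3 = -1728 * (4*13)^3 mod 31 = 29
j = 29 * 13^(-1) mod 31 = 7

j = 7 (mod 31)


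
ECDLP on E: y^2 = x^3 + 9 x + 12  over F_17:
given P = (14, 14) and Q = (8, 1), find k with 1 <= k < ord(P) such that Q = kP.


Enumerate multiples of P until we hit Q = (8, 1):
  1P = (14, 14)
  2P = (8, 1)
Match found at i = 2.

k = 2


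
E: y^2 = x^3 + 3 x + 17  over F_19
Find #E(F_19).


For each x in F_19, count y with y^2 = x^3 + 3 x + 17 mod 19:
  x = 0: RHS = 17, y in [6, 13]  -> 2 point(s)
  x = 4: RHS = 17, y in [6, 13]  -> 2 point(s)
  x = 5: RHS = 5, y in [9, 10]  -> 2 point(s)
  x = 6: RHS = 4, y in [2, 17]  -> 2 point(s)
  x = 7: RHS = 1, y in [1, 18]  -> 2 point(s)
  x = 13: RHS = 11, y in [7, 12]  -> 2 point(s)
  x = 15: RHS = 17, y in [6, 13]  -> 2 point(s)
  x = 16: RHS = 0, y in [0]  -> 1 point(s)
Affine points: 15. Add the point at infinity: total = 16.

#E(F_19) = 16


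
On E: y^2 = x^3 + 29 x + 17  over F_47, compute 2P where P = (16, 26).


Doubling: s = (3 x1^2 + a) / (2 y1)
s = (3*16^2 + 29) / (2*26) mod 47 = 9
x3 = s^2 - 2 x1 mod 47 = 9^2 - 2*16 = 2
y3 = s (x1 - x3) - y1 mod 47 = 9 * (16 - 2) - 26 = 6

2P = (2, 6)


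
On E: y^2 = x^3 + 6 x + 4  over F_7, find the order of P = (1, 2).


Compute successive multiples of P until we hit O:
  1P = (1, 2)
  2P = (0, 2)
  3P = (6, 5)
  4P = (4, 6)
  5P = (3, 0)
  6P = (4, 1)
  7P = (6, 2)
  8P = (0, 5)
  ... (continuing to 10P)
  10P = O

ord(P) = 10


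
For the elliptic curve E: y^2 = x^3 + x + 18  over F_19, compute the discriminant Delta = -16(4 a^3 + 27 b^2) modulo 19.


4 a^3 + 27 b^2 = 4*1^3 + 27*18^2 = 4 + 8748 = 8752
Delta = -16 * (8752) = -140032
Delta mod 19 = 17

Delta = 17 (mod 19)


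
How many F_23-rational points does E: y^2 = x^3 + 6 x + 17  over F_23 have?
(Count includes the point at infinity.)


For each x in F_23, count y with y^2 = x^3 + 6 x + 17 mod 23:
  x = 1: RHS = 1, y in [1, 22]  -> 2 point(s)
  x = 3: RHS = 16, y in [4, 19]  -> 2 point(s)
  x = 4: RHS = 13, y in [6, 17]  -> 2 point(s)
  x = 6: RHS = 16, y in [4, 19]  -> 2 point(s)
  x = 8: RHS = 2, y in [5, 18]  -> 2 point(s)
  x = 9: RHS = 18, y in [8, 15]  -> 2 point(s)
  x = 12: RHS = 0, y in [0]  -> 1 point(s)
  x = 14: RHS = 16, y in [4, 19]  -> 2 point(s)
  x = 15: RHS = 9, y in [3, 20]  -> 2 point(s)
  x = 16: RHS = 0, y in [0]  -> 1 point(s)
  x = 17: RHS = 18, y in [8, 15]  -> 2 point(s)
  x = 18: RHS = 0, y in [0]  -> 1 point(s)
  x = 20: RHS = 18, y in [8, 15]  -> 2 point(s)
Affine points: 23. Add the point at infinity: total = 24.

#E(F_23) = 24


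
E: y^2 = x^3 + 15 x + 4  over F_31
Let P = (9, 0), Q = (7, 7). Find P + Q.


P != Q, so use the chord formula.
s = (y2 - y1) / (x2 - x1) = (7) / (29) mod 31 = 12
x3 = s^2 - x1 - x2 mod 31 = 12^2 - 9 - 7 = 4
y3 = s (x1 - x3) - y1 mod 31 = 12 * (9 - 4) - 0 = 29

P + Q = (4, 29)


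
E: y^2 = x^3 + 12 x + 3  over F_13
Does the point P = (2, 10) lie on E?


Check whether y^2 = x^3 + 12 x + 3 (mod 13) for (x, y) = (2, 10).
LHS: y^2 = 10^2 mod 13 = 9
RHS: x^3 + 12 x + 3 = 2^3 + 12*2 + 3 mod 13 = 9
LHS = RHS

Yes, on the curve


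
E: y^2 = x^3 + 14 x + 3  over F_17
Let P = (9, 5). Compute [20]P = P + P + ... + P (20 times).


k = 20 = 10100_2 (binary, LSB first: 00101)
Double-and-add from P = (9, 5):
  bit 0 = 0: acc unchanged = O
  bit 1 = 0: acc unchanged = O
  bit 2 = 1: acc = O + (10, 15) = (10, 15)
  bit 3 = 0: acc unchanged = (10, 15)
  bit 4 = 1: acc = (10, 15) + (15, 16) = (7, 6)

20P = (7, 6)


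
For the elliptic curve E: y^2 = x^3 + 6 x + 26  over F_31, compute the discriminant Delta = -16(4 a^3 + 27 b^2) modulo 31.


4 a^3 + 27 b^2 = 4*6^3 + 27*26^2 = 864 + 18252 = 19116
Delta = -16 * (19116) = -305856
Delta mod 31 = 21

Delta = 21 (mod 31)


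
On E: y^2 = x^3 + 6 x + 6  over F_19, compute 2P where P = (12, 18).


Doubling: s = (3 x1^2 + a) / (2 y1)
s = (3*12^2 + 6) / (2*18) mod 19 = 9
x3 = s^2 - 2 x1 mod 19 = 9^2 - 2*12 = 0
y3 = s (x1 - x3) - y1 mod 19 = 9 * (12 - 0) - 18 = 14

2P = (0, 14)


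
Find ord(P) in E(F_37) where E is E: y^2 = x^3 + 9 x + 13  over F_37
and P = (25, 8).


Compute successive multiples of P until we hit O:
  1P = (25, 8)
  2P = (21, 19)
  3P = (24, 17)
  4P = (32, 18)
  5P = (13, 25)
  6P = (10, 17)
  7P = (29, 24)
  8P = (36, 22)
  ... (continuing to 38P)
  38P = O

ord(P) = 38


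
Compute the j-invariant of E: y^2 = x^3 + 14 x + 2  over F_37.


Delta = -16(4 a^3 + 27 b^2) mod 37 = 34
-1728 * (4 a)^3 = -1728 * (4*14)^3 mod 37 = 6
j = 6 * 34^(-1) mod 37 = 35

j = 35 (mod 37)


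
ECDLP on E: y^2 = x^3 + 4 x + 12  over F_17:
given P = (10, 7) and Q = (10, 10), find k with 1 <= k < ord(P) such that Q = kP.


Enumerate multiples of P until we hit Q = (10, 10):
  1P = (10, 7)
  2P = (5, 2)
  3P = (3, 0)
  4P = (5, 15)
  5P = (10, 10)
Match found at i = 5.

k = 5


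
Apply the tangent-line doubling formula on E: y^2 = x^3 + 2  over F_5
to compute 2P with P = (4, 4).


Doubling: s = (3 x1^2 + a) / (2 y1)
s = (3*4^2 + 0) / (2*4) mod 5 = 1
x3 = s^2 - 2 x1 mod 5 = 1^2 - 2*4 = 3
y3 = s (x1 - x3) - y1 mod 5 = 1 * (4 - 3) - 4 = 2

2P = (3, 2)


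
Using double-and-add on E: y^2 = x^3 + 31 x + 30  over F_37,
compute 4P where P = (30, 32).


k = 4 = 100_2 (binary, LSB first: 001)
Double-and-add from P = (30, 32):
  bit 0 = 0: acc unchanged = O
  bit 1 = 0: acc unchanged = O
  bit 2 = 1: acc = O + (32, 34) = (32, 34)

4P = (32, 34)


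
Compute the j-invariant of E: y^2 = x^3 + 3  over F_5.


Delta = -16(4 a^3 + 27 b^2) mod 5 = 2
-1728 * (4 a)^3 = -1728 * (4*0)^3 mod 5 = 0
j = 0 * 2^(-1) mod 5 = 0

j = 0 (mod 5)


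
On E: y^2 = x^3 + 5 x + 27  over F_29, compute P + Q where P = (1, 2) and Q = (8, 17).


P != Q, so use the chord formula.
s = (y2 - y1) / (x2 - x1) = (15) / (7) mod 29 = 27
x3 = s^2 - x1 - x2 mod 29 = 27^2 - 1 - 8 = 24
y3 = s (x1 - x3) - y1 mod 29 = 27 * (1 - 24) - 2 = 15

P + Q = (24, 15)


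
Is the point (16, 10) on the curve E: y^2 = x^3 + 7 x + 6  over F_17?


Check whether y^2 = x^3 + 7 x + 6 (mod 17) for (x, y) = (16, 10).
LHS: y^2 = 10^2 mod 17 = 15
RHS: x^3 + 7 x + 6 = 16^3 + 7*16 + 6 mod 17 = 15
LHS = RHS

Yes, on the curve


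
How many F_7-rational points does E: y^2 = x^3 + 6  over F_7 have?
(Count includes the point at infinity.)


For each x in F_7, count y with y^2 = x^3 + 0 x + 6 mod 7:
  x = 1: RHS = 0, y in [0]  -> 1 point(s)
  x = 2: RHS = 0, y in [0]  -> 1 point(s)
  x = 4: RHS = 0, y in [0]  -> 1 point(s)
Affine points: 3. Add the point at infinity: total = 4.

#E(F_7) = 4


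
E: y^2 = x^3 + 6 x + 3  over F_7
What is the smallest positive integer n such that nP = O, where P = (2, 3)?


Compute successive multiples of P until we hit O:
  1P = (2, 3)
  2P = (5, 2)
  3P = (4, 0)
  4P = (5, 5)
  5P = (2, 4)
  6P = O

ord(P) = 6


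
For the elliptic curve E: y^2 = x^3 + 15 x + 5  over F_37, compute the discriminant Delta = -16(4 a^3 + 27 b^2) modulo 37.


4 a^3 + 27 b^2 = 4*15^3 + 27*5^2 = 13500 + 675 = 14175
Delta = -16 * (14175) = -226800
Delta mod 37 = 10

Delta = 10 (mod 37)


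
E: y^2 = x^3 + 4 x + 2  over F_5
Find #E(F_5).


For each x in F_5, count y with y^2 = x^3 + 4 x + 2 mod 5:
  x = 3: RHS = 1, y in [1, 4]  -> 2 point(s)
Affine points: 2. Add the point at infinity: total = 3.

#E(F_5) = 3


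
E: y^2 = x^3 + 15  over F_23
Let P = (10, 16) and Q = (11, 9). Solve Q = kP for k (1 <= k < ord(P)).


Enumerate multiples of P until we hit Q = (11, 9):
  1P = (10, 16)
  2P = (5, 5)
  3P = (11, 14)
  4P = (6, 22)
  5P = (15, 3)
  6P = (2, 0)
  7P = (15, 20)
  8P = (6, 1)
  9P = (11, 9)
Match found at i = 9.

k = 9


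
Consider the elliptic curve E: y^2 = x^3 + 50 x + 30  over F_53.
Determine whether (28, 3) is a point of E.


Check whether y^2 = x^3 + 50 x + 30 (mod 53) for (x, y) = (28, 3).
LHS: y^2 = 3^2 mod 53 = 9
RHS: x^3 + 50 x + 30 = 28^3 + 50*28 + 30 mod 53 = 9
LHS = RHS

Yes, on the curve


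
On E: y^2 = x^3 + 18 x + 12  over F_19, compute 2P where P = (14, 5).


Doubling: s = (3 x1^2 + a) / (2 y1)
s = (3*14^2 + 18) / (2*5) mod 19 = 15
x3 = s^2 - 2 x1 mod 19 = 15^2 - 2*14 = 7
y3 = s (x1 - x3) - y1 mod 19 = 15 * (14 - 7) - 5 = 5

2P = (7, 5)


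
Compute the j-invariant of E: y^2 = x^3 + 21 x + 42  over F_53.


Delta = -16(4 a^3 + 27 b^2) mod 53 = 34
-1728 * (4 a)^3 = -1728 * (4*21)^3 mod 53 = 52
j = 52 * 34^(-1) mod 53 = 14

j = 14 (mod 53)


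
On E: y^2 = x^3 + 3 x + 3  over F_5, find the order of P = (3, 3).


Compute successive multiples of P until we hit O:
  1P = (3, 3)
  2P = (4, 2)
  3P = (4, 3)
  4P = (3, 2)
  5P = O

ord(P) = 5


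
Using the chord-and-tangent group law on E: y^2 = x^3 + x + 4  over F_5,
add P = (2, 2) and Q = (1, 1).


P != Q, so use the chord formula.
s = (y2 - y1) / (x2 - x1) = (4) / (4) mod 5 = 1
x3 = s^2 - x1 - x2 mod 5 = 1^2 - 2 - 1 = 3
y3 = s (x1 - x3) - y1 mod 5 = 1 * (2 - 3) - 2 = 2

P + Q = (3, 2)


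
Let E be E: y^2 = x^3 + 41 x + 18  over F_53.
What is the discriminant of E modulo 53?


4 a^3 + 27 b^2 = 4*41^3 + 27*18^2 = 275684 + 8748 = 284432
Delta = -16 * (284432) = -4550912
Delta mod 53 = 39

Delta = 39 (mod 53)


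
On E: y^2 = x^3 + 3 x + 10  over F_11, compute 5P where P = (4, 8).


k = 5 = 101_2 (binary, LSB first: 101)
Double-and-add from P = (4, 8):
  bit 0 = 1: acc = O + (4, 8) = (4, 8)
  bit 1 = 0: acc unchanged = (4, 8)
  bit 2 = 1: acc = (4, 8) + (1, 6) = (4, 3)

5P = (4, 3)


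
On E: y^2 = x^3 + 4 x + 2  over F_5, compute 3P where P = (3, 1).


k = 3 = 11_2 (binary, LSB first: 11)
Double-and-add from P = (3, 1):
  bit 0 = 1: acc = O + (3, 1) = (3, 1)
  bit 1 = 1: acc = (3, 1) + (3, 4) = O

3P = O


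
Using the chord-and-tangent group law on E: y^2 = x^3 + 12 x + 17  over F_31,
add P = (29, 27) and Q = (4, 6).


P != Q, so use the chord formula.
s = (y2 - y1) / (x2 - x1) = (10) / (6) mod 31 = 12
x3 = s^2 - x1 - x2 mod 31 = 12^2 - 29 - 4 = 18
y3 = s (x1 - x3) - y1 mod 31 = 12 * (29 - 18) - 27 = 12

P + Q = (18, 12)


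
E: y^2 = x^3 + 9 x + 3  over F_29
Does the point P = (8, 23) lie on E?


Check whether y^2 = x^3 + 9 x + 3 (mod 29) for (x, y) = (8, 23).
LHS: y^2 = 23^2 mod 29 = 7
RHS: x^3 + 9 x + 3 = 8^3 + 9*8 + 3 mod 29 = 7
LHS = RHS

Yes, on the curve


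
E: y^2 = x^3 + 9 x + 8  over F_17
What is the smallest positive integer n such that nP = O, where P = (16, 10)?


Compute successive multiples of P until we hit O:
  1P = (16, 10)
  2P = (1, 16)
  3P = (9, 11)
  4P = (0, 12)
  5P = (5, 12)
  6P = (15, 13)
  7P = (12, 12)
  8P = (2, 0)
  ... (continuing to 16P)
  16P = O

ord(P) = 16


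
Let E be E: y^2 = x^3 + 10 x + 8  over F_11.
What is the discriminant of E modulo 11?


4 a^3 + 27 b^2 = 4*10^3 + 27*8^2 = 4000 + 1728 = 5728
Delta = -16 * (5728) = -91648
Delta mod 11 = 4

Delta = 4 (mod 11)


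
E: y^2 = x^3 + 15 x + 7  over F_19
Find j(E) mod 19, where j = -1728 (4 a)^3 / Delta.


Delta = -16(4 a^3 + 27 b^2) mod 19 = 9
-1728 * (4 a)^3 = -1728 * (4*15)^3 mod 19 = 8
j = 8 * 9^(-1) mod 19 = 3

j = 3 (mod 19)


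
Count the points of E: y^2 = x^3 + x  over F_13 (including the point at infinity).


For each x in F_13, count y with y^2 = x^3 + 1 x + 0 mod 13:
  x = 0: RHS = 0, y in [0]  -> 1 point(s)
  x = 2: RHS = 10, y in [6, 7]  -> 2 point(s)
  x = 3: RHS = 4, y in [2, 11]  -> 2 point(s)
  x = 4: RHS = 3, y in [4, 9]  -> 2 point(s)
  x = 5: RHS = 0, y in [0]  -> 1 point(s)
  x = 6: RHS = 1, y in [1, 12]  -> 2 point(s)
  x = 7: RHS = 12, y in [5, 8]  -> 2 point(s)
  x = 8: RHS = 0, y in [0]  -> 1 point(s)
  x = 9: RHS = 10, y in [6, 7]  -> 2 point(s)
  x = 10: RHS = 9, y in [3, 10]  -> 2 point(s)
  x = 11: RHS = 3, y in [4, 9]  -> 2 point(s)
Affine points: 19. Add the point at infinity: total = 20.

#E(F_13) = 20


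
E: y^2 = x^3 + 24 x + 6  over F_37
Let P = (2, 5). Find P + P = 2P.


Doubling: s = (3 x1^2 + a) / (2 y1)
s = (3*2^2 + 24) / (2*5) mod 37 = 11
x3 = s^2 - 2 x1 mod 37 = 11^2 - 2*2 = 6
y3 = s (x1 - x3) - y1 mod 37 = 11 * (2 - 6) - 5 = 25

2P = (6, 25)


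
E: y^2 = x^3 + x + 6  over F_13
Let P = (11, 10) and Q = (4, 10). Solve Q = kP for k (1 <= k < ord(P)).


Enumerate multiples of P until we hit Q = (4, 10):
  1P = (11, 10)
  2P = (4, 3)
  3P = (12, 2)
  4P = (2, 9)
  5P = (9, 9)
  6P = (3, 7)
  7P = (3, 6)
  8P = (9, 4)
  9P = (2, 4)
  10P = (12, 11)
  11P = (4, 10)
Match found at i = 11.

k = 11


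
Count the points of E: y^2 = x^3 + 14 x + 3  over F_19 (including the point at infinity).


For each x in F_19, count y with y^2 = x^3 + 14 x + 3 mod 19:
  x = 2: RHS = 1, y in [1, 18]  -> 2 point(s)
  x = 4: RHS = 9, y in [3, 16]  -> 2 point(s)
  x = 7: RHS = 7, y in [8, 11]  -> 2 point(s)
  x = 8: RHS = 0, y in [0]  -> 1 point(s)
  x = 11: RHS = 6, y in [5, 14]  -> 2 point(s)
  x = 13: RHS = 7, y in [8, 11]  -> 2 point(s)
  x = 14: RHS = 17, y in [6, 13]  -> 2 point(s)
  x = 15: RHS = 16, y in [4, 15]  -> 2 point(s)
  x = 17: RHS = 5, y in [9, 10]  -> 2 point(s)
  x = 18: RHS = 7, y in [8, 11]  -> 2 point(s)
Affine points: 19. Add the point at infinity: total = 20.

#E(F_19) = 20


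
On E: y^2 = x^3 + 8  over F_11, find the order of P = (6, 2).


Compute successive multiples of P until we hit O:
  1P = (6, 2)
  2P = (2, 7)
  3P = (8, 6)
  4P = (1, 8)
  5P = (5, 10)
  6P = (9, 0)
  7P = (5, 1)
  8P = (1, 3)
  ... (continuing to 12P)
  12P = O

ord(P) = 12


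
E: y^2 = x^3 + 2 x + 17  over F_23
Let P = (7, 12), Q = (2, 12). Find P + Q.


P != Q, so use the chord formula.
s = (y2 - y1) / (x2 - x1) = (0) / (18) mod 23 = 0
x3 = s^2 - x1 - x2 mod 23 = 0^2 - 7 - 2 = 14
y3 = s (x1 - x3) - y1 mod 23 = 0 * (7 - 14) - 12 = 11

P + Q = (14, 11)


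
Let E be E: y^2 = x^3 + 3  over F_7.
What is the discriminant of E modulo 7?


4 a^3 + 27 b^2 = 4*0^3 + 27*3^2 = 0 + 243 = 243
Delta = -16 * (243) = -3888
Delta mod 7 = 4

Delta = 4 (mod 7)


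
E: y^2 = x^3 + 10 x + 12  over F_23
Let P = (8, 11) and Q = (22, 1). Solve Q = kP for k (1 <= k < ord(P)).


Enumerate multiples of P until we hit Q = (22, 1):
  1P = (8, 11)
  2P = (9, 7)
  3P = (22, 22)
  4P = (5, 16)
  5P = (0, 14)
  6P = (4, 22)
  7P = (20, 22)
  8P = (19, 0)
  9P = (20, 1)
  10P = (4, 1)
  11P = (0, 9)
  12P = (5, 7)
  13P = (22, 1)
Match found at i = 13.

k = 13


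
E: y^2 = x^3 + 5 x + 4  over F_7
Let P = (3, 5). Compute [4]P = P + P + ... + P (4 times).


k = 4 = 100_2 (binary, LSB first: 001)
Double-and-add from P = (3, 5):
  bit 0 = 0: acc unchanged = O
  bit 1 = 0: acc unchanged = O
  bit 2 = 1: acc = O + (0, 2) = (0, 2)

4P = (0, 2)


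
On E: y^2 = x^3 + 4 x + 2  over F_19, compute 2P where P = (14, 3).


Doubling: s = (3 x1^2 + a) / (2 y1)
s = (3*14^2 + 4) / (2*3) mod 19 = 10
x3 = s^2 - 2 x1 mod 19 = 10^2 - 2*14 = 15
y3 = s (x1 - x3) - y1 mod 19 = 10 * (14 - 15) - 3 = 6

2P = (15, 6)


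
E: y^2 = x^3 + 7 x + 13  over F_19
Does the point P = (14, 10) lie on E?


Check whether y^2 = x^3 + 7 x + 13 (mod 19) for (x, y) = (14, 10).
LHS: y^2 = 10^2 mod 19 = 5
RHS: x^3 + 7 x + 13 = 14^3 + 7*14 + 13 mod 19 = 5
LHS = RHS

Yes, on the curve


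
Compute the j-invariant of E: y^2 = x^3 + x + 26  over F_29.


Delta = -16(4 a^3 + 27 b^2) mod 29 = 21
-1728 * (4 a)^3 = -1728 * (4*1)^3 mod 29 = 14
j = 14 * 21^(-1) mod 29 = 20

j = 20 (mod 29)


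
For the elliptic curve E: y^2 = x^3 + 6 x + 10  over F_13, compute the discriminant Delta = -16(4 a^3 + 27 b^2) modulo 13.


4 a^3 + 27 b^2 = 4*6^3 + 27*10^2 = 864 + 2700 = 3564
Delta = -16 * (3564) = -57024
Delta mod 13 = 7

Delta = 7 (mod 13)


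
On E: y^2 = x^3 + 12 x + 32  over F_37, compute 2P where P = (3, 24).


Doubling: s = (3 x1^2 + a) / (2 y1)
s = (3*3^2 + 12) / (2*24) mod 37 = 17
x3 = s^2 - 2 x1 mod 37 = 17^2 - 2*3 = 24
y3 = s (x1 - x3) - y1 mod 37 = 17 * (3 - 24) - 24 = 26

2P = (24, 26)


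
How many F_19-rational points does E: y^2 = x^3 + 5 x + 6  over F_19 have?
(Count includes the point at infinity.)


For each x in F_19, count y with y^2 = x^3 + 5 x + 6 mod 19:
  x = 0: RHS = 6, y in [5, 14]  -> 2 point(s)
  x = 2: RHS = 5, y in [9, 10]  -> 2 point(s)
  x = 5: RHS = 4, y in [2, 17]  -> 2 point(s)
  x = 6: RHS = 5, y in [9, 10]  -> 2 point(s)
  x = 7: RHS = 4, y in [2, 17]  -> 2 point(s)
  x = 8: RHS = 7, y in [8, 11]  -> 2 point(s)
  x = 9: RHS = 1, y in [1, 18]  -> 2 point(s)
  x = 10: RHS = 11, y in [7, 12]  -> 2 point(s)
  x = 11: RHS = 5, y in [9, 10]  -> 2 point(s)
  x = 13: RHS = 7, y in [8, 11]  -> 2 point(s)
  x = 15: RHS = 17, y in [6, 13]  -> 2 point(s)
  x = 17: RHS = 7, y in [8, 11]  -> 2 point(s)
  x = 18: RHS = 0, y in [0]  -> 1 point(s)
Affine points: 25. Add the point at infinity: total = 26.

#E(F_19) = 26


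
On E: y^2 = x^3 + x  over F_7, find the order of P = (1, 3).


Compute successive multiples of P until we hit O:
  1P = (1, 3)
  2P = (0, 0)
  3P = (1, 4)
  4P = O

ord(P) = 4


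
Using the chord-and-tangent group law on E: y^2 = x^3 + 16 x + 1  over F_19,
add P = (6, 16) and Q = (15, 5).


P != Q, so use the chord formula.
s = (y2 - y1) / (x2 - x1) = (8) / (9) mod 19 = 3
x3 = s^2 - x1 - x2 mod 19 = 3^2 - 6 - 15 = 7
y3 = s (x1 - x3) - y1 mod 19 = 3 * (6 - 7) - 16 = 0

P + Q = (7, 0)


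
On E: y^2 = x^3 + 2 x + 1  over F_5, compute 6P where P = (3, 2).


k = 6 = 110_2 (binary, LSB first: 011)
Double-and-add from P = (3, 2):
  bit 0 = 0: acc unchanged = O
  bit 1 = 1: acc = O + (0, 1) = (0, 1)
  bit 2 = 1: acc = (0, 1) + (1, 3) = (3, 3)

6P = (3, 3)


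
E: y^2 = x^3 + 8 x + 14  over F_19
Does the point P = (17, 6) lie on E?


Check whether y^2 = x^3 + 8 x + 14 (mod 19) for (x, y) = (17, 6).
LHS: y^2 = 6^2 mod 19 = 17
RHS: x^3 + 8 x + 14 = 17^3 + 8*17 + 14 mod 19 = 9
LHS != RHS

No, not on the curve


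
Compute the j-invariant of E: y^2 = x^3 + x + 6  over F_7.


Delta = -16(4 a^3 + 27 b^2) mod 7 = 1
-1728 * (4 a)^3 = -1728 * (4*1)^3 mod 7 = 1
j = 1 * 1^(-1) mod 7 = 1

j = 1 (mod 7)


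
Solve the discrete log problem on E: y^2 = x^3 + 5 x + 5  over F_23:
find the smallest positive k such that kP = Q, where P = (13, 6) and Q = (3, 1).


Enumerate multiples of P until we hit Q = (3, 1):
  1P = (13, 6)
  2P = (3, 22)
  3P = (16, 8)
  4P = (20, 20)
  5P = (17, 9)
  6P = (18, 19)
  7P = (19, 6)
  8P = (14, 17)
  9P = (2, 0)
  10P = (14, 6)
  11P = (19, 17)
  12P = (18, 4)
  13P = (17, 14)
  14P = (20, 3)
  15P = (16, 15)
  16P = (3, 1)
Match found at i = 16.

k = 16


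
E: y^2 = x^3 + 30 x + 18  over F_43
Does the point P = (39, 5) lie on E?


Check whether y^2 = x^3 + 30 x + 18 (mod 43) for (x, y) = (39, 5).
LHS: y^2 = 5^2 mod 43 = 25
RHS: x^3 + 30 x + 18 = 39^3 + 30*39 + 18 mod 43 = 6
LHS != RHS

No, not on the curve


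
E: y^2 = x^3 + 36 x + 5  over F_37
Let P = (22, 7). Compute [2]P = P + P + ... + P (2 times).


k = 2 = 10_2 (binary, LSB first: 01)
Double-and-add from P = (22, 7):
  bit 0 = 0: acc unchanged = O
  bit 1 = 1: acc = O + (19, 0) = (19, 0)

2P = (19, 0)


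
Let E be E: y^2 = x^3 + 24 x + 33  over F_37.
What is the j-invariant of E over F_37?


Delta = -16(4 a^3 + 27 b^2) mod 37 = 15
-1728 * (4 a)^3 = -1728 * (4*24)^3 mod 37 = 23
j = 23 * 15^(-1) mod 37 = 4

j = 4 (mod 37)


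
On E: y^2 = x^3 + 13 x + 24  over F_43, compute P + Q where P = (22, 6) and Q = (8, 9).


P != Q, so use the chord formula.
s = (y2 - y1) / (x2 - x1) = (3) / (29) mod 43 = 9
x3 = s^2 - x1 - x2 mod 43 = 9^2 - 22 - 8 = 8
y3 = s (x1 - x3) - y1 mod 43 = 9 * (22 - 8) - 6 = 34

P + Q = (8, 34)


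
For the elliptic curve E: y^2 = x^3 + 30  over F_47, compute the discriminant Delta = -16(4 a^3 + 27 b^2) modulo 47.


4 a^3 + 27 b^2 = 4*0^3 + 27*30^2 = 0 + 24300 = 24300
Delta = -16 * (24300) = -388800
Delta mod 47 = 31

Delta = 31 (mod 47)


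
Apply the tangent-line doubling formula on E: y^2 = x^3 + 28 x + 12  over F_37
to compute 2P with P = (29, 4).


Doubling: s = (3 x1^2 + a) / (2 y1)
s = (3*29^2 + 28) / (2*4) mod 37 = 9
x3 = s^2 - 2 x1 mod 37 = 9^2 - 2*29 = 23
y3 = s (x1 - x3) - y1 mod 37 = 9 * (29 - 23) - 4 = 13

2P = (23, 13)


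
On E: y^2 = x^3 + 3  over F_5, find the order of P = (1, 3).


Compute successive multiples of P until we hit O:
  1P = (1, 3)
  2P = (2, 4)
  3P = (3, 0)
  4P = (2, 1)
  5P = (1, 2)
  6P = O

ord(P) = 6


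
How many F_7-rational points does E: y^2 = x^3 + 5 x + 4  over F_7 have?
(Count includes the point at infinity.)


For each x in F_7, count y with y^2 = x^3 + 5 x + 4 mod 7:
  x = 0: RHS = 4, y in [2, 5]  -> 2 point(s)
  x = 2: RHS = 1, y in [1, 6]  -> 2 point(s)
  x = 3: RHS = 4, y in [2, 5]  -> 2 point(s)
  x = 4: RHS = 4, y in [2, 5]  -> 2 point(s)
  x = 5: RHS = 0, y in [0]  -> 1 point(s)
Affine points: 9. Add the point at infinity: total = 10.

#E(F_7) = 10


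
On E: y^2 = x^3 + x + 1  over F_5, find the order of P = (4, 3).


Compute successive multiples of P until we hit O:
  1P = (4, 3)
  2P = (3, 1)
  3P = (2, 1)
  4P = (0, 1)
  5P = (0, 4)
  6P = (2, 4)
  7P = (3, 4)
  8P = (4, 2)
  ... (continuing to 9P)
  9P = O

ord(P) = 9
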